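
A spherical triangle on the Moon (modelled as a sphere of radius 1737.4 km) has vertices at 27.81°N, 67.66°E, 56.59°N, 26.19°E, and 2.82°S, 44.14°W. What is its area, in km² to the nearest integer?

Side lengths (central angles): a = 1.4262, b = 1.9295, c = 0.7161 rad; semiperimeter s = 2.0359.
By l'Huilier's theorem, tan(E/4) = √[tan(s/2) tan((s−a)/2) tan((s−b)/2) tan((s−c)/2)], giving spherical excess E = 0.5767 rad.
Area = E·R² = 0.5767 × (1737.4)² ≈ 1740742 km².

1740742 km²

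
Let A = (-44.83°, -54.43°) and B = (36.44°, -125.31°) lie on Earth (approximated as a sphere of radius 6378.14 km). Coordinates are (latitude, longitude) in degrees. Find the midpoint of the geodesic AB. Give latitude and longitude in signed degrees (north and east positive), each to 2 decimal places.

The central angle between A and B is δ = 1.8048 rad.
With f = 0.5, the slerp weights are sin((1−f)δ)/sin δ = 0.8068 and sin(fδ)/sin δ = 0.8068.
Weighted sum of the unit vectors: (0.8068)·(0.4125,-0.5769,-0.7050) + (0.8068)·(-0.4650,-0.6565,0.5940) = (-0.0423, -0.9951, -0.0896).
Converting back: φ = atan2(z, √(x²+y²)) = -5.14°, λ = atan2(y, x) = -92.44°.

-5.14°, -92.44°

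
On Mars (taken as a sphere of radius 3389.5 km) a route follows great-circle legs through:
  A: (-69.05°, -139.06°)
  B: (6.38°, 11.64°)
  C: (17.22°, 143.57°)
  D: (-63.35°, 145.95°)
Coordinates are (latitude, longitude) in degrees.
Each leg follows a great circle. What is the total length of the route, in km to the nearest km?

Leg A→B: central angle 1.9973 rad, distance 6769.7 km.
Leg B→C: central angle 2.2161 rad, distance 7511.4 km.
Leg C→D: central angle 1.4066 rad, distance 4767.6 km.
Total: 6769.7 + 7511.4 + 4767.6 ≈ 19049 km.

19049 km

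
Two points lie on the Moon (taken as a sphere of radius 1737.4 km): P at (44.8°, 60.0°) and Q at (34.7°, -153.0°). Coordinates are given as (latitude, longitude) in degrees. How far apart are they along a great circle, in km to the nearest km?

Let φ₁ = 0.7819 rad, φ₂ = 0.6056 rad, and Δλ = 2.5656 rad.
cos c = sin φ₁ sin φ₂ + cos φ₁ cos φ₂ cos Δλ = (0.7046)(0.5693) + (0.7096)(0.8221)(-0.8387) = -0.08812,
so c = arccos(-0.08812) = 1.65903 rad.
Distance = R·c = 1737.4 × 1.6590 ≈ 2882 km.

2882 km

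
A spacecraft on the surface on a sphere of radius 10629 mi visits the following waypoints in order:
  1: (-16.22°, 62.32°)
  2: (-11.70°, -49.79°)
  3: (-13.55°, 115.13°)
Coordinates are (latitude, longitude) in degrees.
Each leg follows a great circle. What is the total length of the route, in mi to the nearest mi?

Leg 1→2: central angle 1.8726 rad, distance 19904.0 mi.
Leg 2→3: central angle 2.6294 rad, distance 27947.9 mi.
Total: 19904.0 + 27947.9 ≈ 47852 mi.

47852 mi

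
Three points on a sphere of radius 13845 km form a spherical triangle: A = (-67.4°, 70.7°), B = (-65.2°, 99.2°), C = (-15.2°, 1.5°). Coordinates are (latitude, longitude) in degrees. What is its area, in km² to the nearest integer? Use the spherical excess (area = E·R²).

5356006 km²

Side lengths (central angles): a = 1.3860, b = 1.1878, c = 0.2017 rad; semiperimeter s = 1.3877.
By l'Huilier's theorem, tan(E/4) = √[tan(s/2) tan((s−a)/2) tan((s−b)/2) tan((s−c)/2)], giving spherical excess E = 0.0279 rad.
Area = E·R² = 0.0279 × (13845)² ≈ 5356006 km².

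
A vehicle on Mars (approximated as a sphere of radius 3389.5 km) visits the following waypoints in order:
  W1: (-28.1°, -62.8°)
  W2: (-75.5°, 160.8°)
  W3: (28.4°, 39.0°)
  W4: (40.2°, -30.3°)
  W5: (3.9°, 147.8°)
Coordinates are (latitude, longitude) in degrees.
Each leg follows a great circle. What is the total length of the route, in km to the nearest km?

Leg W1→W2: central angle 1.2702 rad, distance 4305.4 km.
Leg W2→W3: central angle 2.1853 rad, distance 7407.0 km.
Leg W3→W4: central angle 0.9950 rad, distance 3372.6 km.
Leg W4→W5: central angle 2.3713 rad, distance 8037.5 km.
Total: 4305.4 + 7407.0 + 3372.6 + 8037.5 ≈ 23123 km.

23123 km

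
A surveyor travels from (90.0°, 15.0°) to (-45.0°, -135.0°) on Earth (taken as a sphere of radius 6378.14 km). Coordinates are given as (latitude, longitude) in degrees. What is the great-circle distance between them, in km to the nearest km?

In radians: φ₁ = 1.5708, φ₂ = -0.7854, Δλ = -150.000° = -2.6180 rad.
cos c = sin φ₁ sin φ₂ + cos φ₁ cos φ₂ cos Δλ = (1.0000)(-0.7071) + (0.0000)(0.7071)(-0.8660) = -0.70711,
so c = arccos(-0.70711) = 2.35619 rad.
Distance = R·c = 6378.14 × 2.3562 ≈ 15028 km.

15028 km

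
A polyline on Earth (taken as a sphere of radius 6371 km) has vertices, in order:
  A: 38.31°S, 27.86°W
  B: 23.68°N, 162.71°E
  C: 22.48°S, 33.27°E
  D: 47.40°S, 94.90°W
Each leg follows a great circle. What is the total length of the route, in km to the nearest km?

43652 km

Leg A→B: central angle 2.8418 rad, distance 18104.8 km.
Leg B→C: central angle 2.3339 rad, distance 14869.0 km.
Leg C→D: central angle 1.6761 rad, distance 10678.2 km.
Total: 18104.8 + 14869.0 + 10678.2 ≈ 43652 km.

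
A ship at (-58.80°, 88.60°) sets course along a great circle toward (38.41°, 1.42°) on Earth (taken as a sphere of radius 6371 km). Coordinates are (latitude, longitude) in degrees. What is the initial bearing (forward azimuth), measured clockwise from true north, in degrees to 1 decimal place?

With φ₁ = -1.0263, φ₂ = 0.6704, Δλ = -1.5216 rad, the forward-azimuth formula gives
θ = atan2( sin Δλ cos φ₂ , cos φ₁ sin φ₂ − sin φ₁ cos φ₂ cos Δλ ) = atan2(-0.7826, 0.3548) = -65.61°.
Adding 360° brings this into [0°, 360°): 294.4°.

294.4°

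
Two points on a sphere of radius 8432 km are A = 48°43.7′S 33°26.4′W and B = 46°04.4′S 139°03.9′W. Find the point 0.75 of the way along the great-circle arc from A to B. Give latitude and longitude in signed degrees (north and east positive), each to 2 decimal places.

The central angle between A and B is δ = 1.1395 rad.
With f = 0.75, the slerp weights are sin((1−f)δ)/sin δ = 0.3094 and sin(fδ)/sin δ = 0.8304.
Weighted sum of the unit vectors: (0.3094)·(0.5504,-0.3635,-0.7516) + (0.8304)·(-0.5241,-0.4545,-0.7202) = (-0.2649, -0.4899, -0.8306).
Converting back: φ = atan2(z, √(x²+y²)) = -56.16°, λ = atan2(y, x) = -118.40°.

-56.16°, -118.40°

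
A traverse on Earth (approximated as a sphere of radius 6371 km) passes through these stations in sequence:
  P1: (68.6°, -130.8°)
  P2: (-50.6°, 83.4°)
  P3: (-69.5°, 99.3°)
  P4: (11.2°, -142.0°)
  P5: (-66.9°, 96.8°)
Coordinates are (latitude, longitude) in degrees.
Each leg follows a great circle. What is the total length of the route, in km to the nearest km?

Leg P1→P2: central angle 2.7165 rad, distance 17306.9 km.
Leg P2→P3: central angle 0.3552 rad, distance 2262.9 km.
Leg P3→P4: central angle 1.9251 rad, distance 12264.6 km.
Leg P4→P5: central angle 1.9585 rad, distance 12477.4 km.
Total: 17306.9 + 2262.9 + 12264.6 + 12477.4 ≈ 44312 km.

44312 km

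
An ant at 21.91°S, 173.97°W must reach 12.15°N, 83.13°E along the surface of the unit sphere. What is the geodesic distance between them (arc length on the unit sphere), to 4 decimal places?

1.8557

Let φ₁ = -0.3824 rad, φ₂ = 0.2121 rad, and Δλ = -1.7959 rad.
cos c = sin φ₁ sin φ₂ + cos φ₁ cos φ₂ cos Δλ = (-0.3731)(0.2105) + (0.9278)(0.9776)(-0.2233) = -0.28102,
so c = arccos(-0.28102) = 1.85566 rad.
On the unit sphere the arc length equals the central angle: 1.8557.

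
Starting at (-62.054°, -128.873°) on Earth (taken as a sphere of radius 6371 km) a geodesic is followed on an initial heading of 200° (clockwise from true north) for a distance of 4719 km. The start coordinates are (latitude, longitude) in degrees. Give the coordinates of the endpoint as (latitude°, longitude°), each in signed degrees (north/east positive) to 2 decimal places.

-71.64°, 98.25°

Angular distance δ = d/R = 4719/6371 = 0.74070 rad; initial bearing θ = 3.4907 rad.
sin φ₂ = sin φ₁ cos δ + cos φ₁ sin δ cos θ = (-0.8834)(0.7380) + (0.4686)(0.6748)(-0.9397) = -0.9491, so φ₂ = -71.64°.
Δλ = atan2(sin θ sin δ cos φ₁, cos δ − sin φ₁ sin φ₂) = atan2(-0.1082, -0.1004) = -132.879°.
λ₂ = -128.873° − 132.879° = -261.75° → 98.25° after wrapping to (−180°, 180°].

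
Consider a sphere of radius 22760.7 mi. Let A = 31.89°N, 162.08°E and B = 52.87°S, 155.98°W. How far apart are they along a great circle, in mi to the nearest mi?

36662 mi

With latitudes φ₁ = 31.890°, φ₂ = -52.870° and longitude difference Δλ = 41.940°:
cos c = sin φ₁ sin φ₂ + cos φ₁ cos φ₂ cos Δλ = (0.5283)(-0.7973) + (0.8491)(0.6036)(0.7438) = -0.03996,
so c = arccos(-0.03996) = 1.61076 rad.
Distance = R·c = 22760.7 × 1.6108 ≈ 36662 mi.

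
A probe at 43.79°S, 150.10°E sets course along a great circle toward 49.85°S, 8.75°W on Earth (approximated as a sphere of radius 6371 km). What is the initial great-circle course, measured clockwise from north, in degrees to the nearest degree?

194°

With φ₁ = -0.7643, φ₂ = -0.8700, Δλ = -2.7725 rad, the forward-azimuth formula gives
θ = atan2( sin Δλ cos φ₂ , cos φ₁ sin φ₂ − sin φ₁ cos φ₂ cos Δλ ) = atan2(-0.2326, -0.9679) = -166.48°.
Adding 360° brings this into [0°, 360°): 194°.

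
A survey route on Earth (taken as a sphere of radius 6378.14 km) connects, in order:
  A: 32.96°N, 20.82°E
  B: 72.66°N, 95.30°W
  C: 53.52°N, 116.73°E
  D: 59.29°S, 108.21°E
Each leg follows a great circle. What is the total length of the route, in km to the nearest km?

25686 km

Leg A→B: central angle 1.1492 rad, distance 7329.7 km.
Leg B→C: central angle 0.9055 rad, distance 5775.4 km.
Leg C→D: central angle 1.9725 rad, distance 12581.2 km.
Total: 7329.7 + 5775.4 + 12581.2 ≈ 25686 km.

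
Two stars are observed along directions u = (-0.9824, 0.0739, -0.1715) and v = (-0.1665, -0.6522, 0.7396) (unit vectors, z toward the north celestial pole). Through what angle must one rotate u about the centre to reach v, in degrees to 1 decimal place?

90.7°

u·v = -0.0115; |u| = 1.0000, |v| = 1.0000.
cos θ = (u·v)/(|u||v|) = -0.0115, so θ = 90.7°.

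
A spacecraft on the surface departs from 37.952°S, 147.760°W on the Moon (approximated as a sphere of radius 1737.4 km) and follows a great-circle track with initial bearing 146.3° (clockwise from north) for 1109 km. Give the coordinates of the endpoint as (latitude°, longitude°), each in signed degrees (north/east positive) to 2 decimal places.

-62.23°, -102.57°

Angular distance δ = d/R = 1109/1737.4 = 0.63831 rad; initial bearing θ = 2.5534 rad.
sin φ₂ = sin φ₁ cos δ + cos φ₁ sin δ cos θ = (-0.6150)(0.8031) + (0.7885)(0.5958)(-0.8320) = -0.8848, so φ₂ = -62.23°.
Δλ = atan2(sin θ sin δ cos φ₁, cos δ − sin φ₁ sin φ₂) = atan2(0.2607, 0.2590) = 45.191°.
λ₂ = -147.760° + 45.191° = -102.57°.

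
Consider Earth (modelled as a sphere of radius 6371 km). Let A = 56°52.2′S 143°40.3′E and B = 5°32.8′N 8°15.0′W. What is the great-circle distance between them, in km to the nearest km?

13801 km

In radians: φ₁ = -0.9926, φ₂ = 0.0968, Δλ = -151.922° = -2.6515 rad.
cos c = sin φ₁ sin φ₂ + cos φ₁ cos φ₂ cos Δλ = (-0.8374)(0.0967) + (0.5465)(0.9953)(-0.8823) = -0.56090,
so c = arccos(-0.56090) = 2.16627 rad.
Distance = R·c = 6371 × 2.1663 ≈ 13801 km.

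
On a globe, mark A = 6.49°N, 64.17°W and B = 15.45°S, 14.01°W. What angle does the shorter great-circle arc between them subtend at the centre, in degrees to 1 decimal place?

Let φ₁ = 0.1133 rad, φ₂ = -0.2697 rad, and Δλ = 0.8755 rad.
cos c = sin φ₁ sin φ₂ + cos φ₁ cos φ₂ cos Δλ = (0.1130)(-0.2664) + (0.9936)(0.9639)(0.6406) = 0.58343,
so c = arccos(0.58343) = 0.94785 rad.
So the angular separation is 54.3°.

54.3°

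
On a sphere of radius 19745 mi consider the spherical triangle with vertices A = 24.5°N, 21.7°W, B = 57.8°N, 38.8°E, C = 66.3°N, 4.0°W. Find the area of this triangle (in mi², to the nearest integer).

Side lengths (central angles): a = 0.3709, b = 0.7552, c = 0.9401 rad; semiperimeter s = 1.0331.
By l'Huilier's theorem, tan(E/4) = √[tan(s/2) tan((s−a)/2) tan((s−b)/2) tan((s−c)/2)], giving spherical excess E = 0.1425 rad.
Area = E·R² = 0.1425 × (19745)² ≈ 55567286 mi².

55567286 mi²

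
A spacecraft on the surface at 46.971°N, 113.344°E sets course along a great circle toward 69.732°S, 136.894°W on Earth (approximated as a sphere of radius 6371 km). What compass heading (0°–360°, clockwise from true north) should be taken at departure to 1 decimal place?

149.5°

With φ₁ = 0.8198, φ₂ = -1.2171, Δλ = 1.9157 rad, the forward-azimuth formula gives
θ = atan2( sin Δλ cos φ₂ , cos φ₁ sin φ₂ − sin φ₁ cos φ₂ cos Δλ ) = atan2(0.3260, -0.5545) = 149.55°.
So the initial bearing is 149.5°.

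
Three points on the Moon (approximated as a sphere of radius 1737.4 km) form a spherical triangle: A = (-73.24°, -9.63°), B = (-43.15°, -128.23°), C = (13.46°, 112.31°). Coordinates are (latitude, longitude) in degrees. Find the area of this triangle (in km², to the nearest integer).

4900679 km²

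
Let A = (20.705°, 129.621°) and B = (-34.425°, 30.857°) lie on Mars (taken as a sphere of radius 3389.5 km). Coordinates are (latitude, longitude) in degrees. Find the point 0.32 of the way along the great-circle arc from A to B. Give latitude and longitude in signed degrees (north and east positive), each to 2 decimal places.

The central angle between A and B is δ = 1.8938 rad.
With f = 0.32, the slerp weights are sin((1−f)δ)/sin δ = 1.0126 and sin(fδ)/sin δ = 0.6007.
Weighted sum of the unit vectors: (1.0126)·(-0.5965,0.7205,0.3536) + (0.6007)·(0.7081,0.4231,-0.5653) = (-0.1787, 0.9837, 0.0184).
Converting back: φ = atan2(z, √(x²+y²)) = 1.06°, λ = atan2(y, x) = 100.30°.

1.06°, 100.30°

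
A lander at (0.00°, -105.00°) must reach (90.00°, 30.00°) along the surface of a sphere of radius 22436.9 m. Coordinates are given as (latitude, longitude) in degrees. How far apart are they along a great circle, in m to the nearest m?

35244 m

Let φ₁ = 0.0000 rad, φ₂ = 1.5708 rad, and Δλ = 2.3562 rad.
Haversine: a = sin²(Δφ/2) + cos φ₁ cos φ₂ sin²(Δλ/2) = 0.5000 + (1.0000)(0.0000)(0.8536) = 0.50000.
Central angle c = 2·arcsin(√a) = 1.57080 rad.
Distance = R·c = 22436.9 × 1.5708 ≈ 35244 m.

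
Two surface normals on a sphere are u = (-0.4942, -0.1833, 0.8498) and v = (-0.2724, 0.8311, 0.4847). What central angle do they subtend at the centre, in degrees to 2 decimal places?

u·v = 0.3942; |u| = 1.0000, |v| = 0.9999.
cos θ = (u·v)/(|u||v|) = 0.3942, so θ = 66.78°.

66.78°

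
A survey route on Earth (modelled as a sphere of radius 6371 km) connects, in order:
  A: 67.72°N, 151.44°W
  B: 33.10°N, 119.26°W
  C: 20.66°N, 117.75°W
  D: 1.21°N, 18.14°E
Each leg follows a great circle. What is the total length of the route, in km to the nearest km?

Leg A→B: central angle 0.6854 rad, distance 4366.9 km.
Leg B→C: central angle 0.2184 rad, distance 1391.3 km.
Leg C→D: central angle 2.2973 rad, distance 14635.8 km.
Total: 4366.9 + 1391.3 + 14635.8 ≈ 20394 km.

20394 km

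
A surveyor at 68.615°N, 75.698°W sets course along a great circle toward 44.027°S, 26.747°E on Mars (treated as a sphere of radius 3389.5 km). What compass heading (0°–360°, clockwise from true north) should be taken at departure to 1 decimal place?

With φ₁ = 1.1976, φ₂ = -0.7684, Δλ = 1.7880 rad, the forward-azimuth formula gives
θ = atan2( sin Δλ cos φ₂ , cos φ₁ sin φ₂ − sin φ₁ cos φ₂ cos Δλ ) = atan2(0.7021, -0.1091) = 98.84°.
So the initial bearing is 98.8°.

98.8°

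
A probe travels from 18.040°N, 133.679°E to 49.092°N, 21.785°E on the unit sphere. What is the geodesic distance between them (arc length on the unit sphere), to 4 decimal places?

Let φ₁ = 0.3149 rad, φ₂ = 0.8568 rad, and Δλ = -1.9529 rad.
Haversine: a = sin²(Δφ/2) + cos φ₁ cos φ₂ sin²(Δλ/2) = 0.0717 + (0.9508)(0.6548)(0.6864) = 0.49907.
Central angle c = 2·arcsin(√a) = 1.56893 rad.
On the unit sphere the arc length equals the central angle: 1.5689.

1.5689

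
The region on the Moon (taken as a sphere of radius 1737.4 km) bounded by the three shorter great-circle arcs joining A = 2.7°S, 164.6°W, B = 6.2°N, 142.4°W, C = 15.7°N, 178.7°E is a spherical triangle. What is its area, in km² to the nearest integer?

Side lengths (central angles): a = 0.6856, b = 0.4316, c = 0.4169 rad; semiperimeter s = 0.7670.
By l'Huilier's theorem, tan(E/4) = √[tan(s/2) tan((s−a)/2) tan((s−b)/2) tan((s−c)/2)], giving spherical excess E = 0.0887 rad.
Area = E·R² = 0.0887 × (1737.4)² ≈ 267861 km².

267861 km²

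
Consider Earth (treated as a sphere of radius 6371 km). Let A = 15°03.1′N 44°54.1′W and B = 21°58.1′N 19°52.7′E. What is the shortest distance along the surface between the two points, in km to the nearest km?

6827 km

With latitudes φ₁ = 15.052°, φ₂ = 21.968° and longitude difference Δλ = 64.780°:
cos c = sin φ₁ sin φ₂ + cos φ₁ cos φ₂ cos Δλ = (0.2597)(0.3741) + (0.9657)(0.9274)(0.4261) = 0.47875,
so c = arccos(0.47875) = 1.07157 rad.
Distance = R·c = 6371 × 1.0716 ≈ 6827 km.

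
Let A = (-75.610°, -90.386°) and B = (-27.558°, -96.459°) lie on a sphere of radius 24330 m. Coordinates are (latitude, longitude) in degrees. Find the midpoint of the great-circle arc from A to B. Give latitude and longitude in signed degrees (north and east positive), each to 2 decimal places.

Central angle δ = 0.8403 rad. Interpolating on the sphere with fraction f = 0.5:
P = [sin((1−f)δ)·A + sin(fδ)·B] / sin δ = 0.5476·A + 0.5476·B in Cartesian coordinates,
giving P = (-0.0555, -0.6185, -0.7838), i.e. latitude -51.61°, longitude -95.13°.

-51.61°, -95.13°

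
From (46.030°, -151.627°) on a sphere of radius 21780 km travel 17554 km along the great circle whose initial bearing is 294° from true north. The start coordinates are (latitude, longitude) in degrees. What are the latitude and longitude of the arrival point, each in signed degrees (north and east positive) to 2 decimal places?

Angular distance δ = d/R = 17554/21780 = 0.80597 rad; initial bearing θ = 5.1313 rad.
sin φ₂ = sin φ₁ cos δ + cos φ₁ sin δ cos θ = (0.7197)(0.6924) + (0.6943)(0.7215)(0.4067) = 0.7021, so φ₂ = 44.59°.
Δλ = atan2(sin θ sin δ cos φ₁, cos δ − sin φ₁ sin φ₂) = atan2(-0.4576, 0.1871) = -67.760°.
λ₂ = -151.627° − 67.760° = -219.39° → 140.61° after wrapping to (−180°, 180°].

44.59°, 140.61°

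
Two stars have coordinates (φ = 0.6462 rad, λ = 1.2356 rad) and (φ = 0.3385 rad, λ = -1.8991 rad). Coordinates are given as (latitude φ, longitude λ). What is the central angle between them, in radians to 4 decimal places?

Let φ₁ = 0.6462 rad, φ₂ = 0.3385 rad, and Δλ = -3.1347 rad.
cos c = sin φ₁ sin φ₂ + cos φ₁ cos φ₂ cos Δλ = (0.6022)(0.3321) + (0.7984)(0.9433)(-1.0000) = -0.55310,
so c = arccos(-0.55310) = 2.15687 rad.
So the angular separation is 2.1569 rad.

2.1569 rad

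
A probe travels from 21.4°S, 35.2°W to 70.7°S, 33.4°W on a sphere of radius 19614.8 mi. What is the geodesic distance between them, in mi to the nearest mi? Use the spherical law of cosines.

16881 mi

With latitudes φ₁ = -21.400°, φ₂ = -70.700° and longitude difference Δλ = 1.800°:
cos c = sin φ₁ sin φ₂ + cos φ₁ cos φ₂ cos Δλ = (-0.3649)(-0.9438) + (0.9311)(0.3305)(0.9995) = 0.65195,
so c = arccos(0.65195) = 0.86065 rad.
Distance = R·c = 19614.8 × 0.8606 ≈ 16881 mi.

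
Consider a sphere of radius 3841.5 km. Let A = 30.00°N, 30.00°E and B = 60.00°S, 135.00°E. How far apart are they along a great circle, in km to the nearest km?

8249 km

In radians: φ₁ = 0.5236, φ₂ = -1.0472, Δλ = 105.000° = 1.8326 rad.
cos c = sin φ₁ sin φ₂ + cos φ₁ cos φ₂ cos Δλ = (0.5000)(-0.8660) + (0.8660)(0.5000)(-0.2588) = -0.54508,
so c = arccos(-0.54508) = 2.14729 rad.
Distance = R·c = 3841.5 × 2.1473 ≈ 8249 km.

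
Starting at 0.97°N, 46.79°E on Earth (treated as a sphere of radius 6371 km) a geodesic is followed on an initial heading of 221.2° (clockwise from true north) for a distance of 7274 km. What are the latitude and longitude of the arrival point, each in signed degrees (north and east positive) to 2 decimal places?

Angular distance δ = d/R = 7274/6371 = 1.14174 rad; initial bearing θ = 3.8607 rad.
sin φ₂ = sin φ₁ cos δ + cos φ₁ sin δ cos θ = (0.0169)(0.4160) + (0.9999)(0.9094)(-0.7524) = -0.6771, so φ₂ = -42.62°.
Δλ = atan2(sin θ sin δ cos φ₁, cos δ − sin φ₁ sin φ₂) = atan2(-0.5989, 0.4275) = -54.482°.
λ₂ = 46.790° − 54.482° = -7.69°.

-42.62°, -7.69°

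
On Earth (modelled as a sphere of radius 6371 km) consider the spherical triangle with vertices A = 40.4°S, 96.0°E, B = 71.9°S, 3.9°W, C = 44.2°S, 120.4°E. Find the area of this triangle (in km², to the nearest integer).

Side lengths (central angles): a = 1.0037, b = 0.3206, c = 0.9577 rad; semiperimeter s = 1.1411.
By l'Huilier's theorem, tan(E/4) = √[tan(s/2) tan((s−a)/2) tan((s−b)/2) tan((s−c)/2)], giving spherical excess E = 0.1679 rad.
Area = E·R² = 0.1679 × (6371)² ≈ 6814714 km².

6814714 km²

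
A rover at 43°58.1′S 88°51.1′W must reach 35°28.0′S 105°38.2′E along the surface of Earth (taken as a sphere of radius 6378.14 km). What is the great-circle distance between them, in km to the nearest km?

Let φ₁ = -0.7674 rad, φ₂ = -0.6190 rad, and Δλ = -2.8887 rad.
cos c = sin φ₁ sin φ₂ + cos φ₁ cos φ₂ cos Δλ = (-0.6943)(-0.5802) + (0.7197)(0.8145)(-0.9682) = -0.16471,
so c = arccos(-0.16471) = 1.73626 rad.
Distance = R·c = 6378.14 × 1.7363 ≈ 11074 km.

11074 km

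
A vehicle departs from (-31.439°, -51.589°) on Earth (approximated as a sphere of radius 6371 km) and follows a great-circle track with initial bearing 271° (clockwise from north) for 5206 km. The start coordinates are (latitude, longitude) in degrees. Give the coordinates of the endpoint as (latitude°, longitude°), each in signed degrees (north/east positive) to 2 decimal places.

-20.25°, -102.58°

Angular distance δ = d/R = 5206/6371 = 0.81714 rad; initial bearing θ = 4.7298 rad.
sin φ₂ = sin φ₁ cos δ + cos φ₁ sin δ cos θ = (-0.5216)(0.6843) + (0.8532)(0.7292)(0.0175) = -0.3461, so φ₂ = -20.25°.
Δλ = atan2(sin θ sin δ cos φ₁, cos δ − sin φ₁ sin φ₂) = atan2(-0.6220, 0.5038) = -50.996°.
λ₂ = -51.589° − 50.996° = -102.58°.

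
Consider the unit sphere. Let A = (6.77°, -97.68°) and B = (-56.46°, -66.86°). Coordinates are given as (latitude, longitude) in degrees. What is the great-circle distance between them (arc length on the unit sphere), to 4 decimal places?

1.1886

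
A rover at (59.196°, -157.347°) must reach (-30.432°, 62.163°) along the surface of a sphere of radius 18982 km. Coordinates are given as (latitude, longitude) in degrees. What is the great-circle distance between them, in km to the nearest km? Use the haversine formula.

46670 km

In radians: φ₁ = 1.0332, φ₂ = -0.5311, Δλ = -140.490° = -2.4520 rad.
Haversine: a = sin²(Δφ/2) + cos φ₁ cos φ₂ sin²(Δλ/2) = 0.4968 + (0.5121)(0.8622)(0.8858) = 0.88786.
Central angle c = 2·arcsin(√a) = 2.45865 rad.
Distance = R·c = 18982 × 2.4587 ≈ 46670 km.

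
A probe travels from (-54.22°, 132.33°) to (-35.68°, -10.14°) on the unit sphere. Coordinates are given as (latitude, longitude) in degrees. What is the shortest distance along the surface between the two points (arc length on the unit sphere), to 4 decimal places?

1.4741

Let φ₁ = -0.9463 rad, φ₂ = -0.6227 rad, and Δλ = -2.4866 rad.
Haversine: a = sin²(Δφ/2) + cos φ₁ cos φ₂ sin²(Δλ/2) = 0.0259 + (0.5847)(0.8123)(0.8965) = 0.45173.
Central angle c = 2·arcsin(√a) = 1.47410 rad.
On the unit sphere the arc length equals the central angle: 1.4741.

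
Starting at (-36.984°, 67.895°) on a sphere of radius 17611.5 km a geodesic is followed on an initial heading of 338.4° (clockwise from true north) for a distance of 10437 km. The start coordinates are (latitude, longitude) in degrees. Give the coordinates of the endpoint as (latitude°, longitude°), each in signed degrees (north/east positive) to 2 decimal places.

-4.83°, 55.99°

Angular distance δ = d/R = 10437/17611.5 = 0.59262 rad; initial bearing θ = 5.9062 rad.
sin φ₂ = sin φ₁ cos δ + cos φ₁ sin δ cos θ = (-0.6016)(0.8295) + (0.7988)(0.5585)(0.9298) = -0.0842, so φ₂ = -4.83°.
Δλ = atan2(sin θ sin δ cos φ₁, cos δ − sin φ₁ sin φ₂) = atan2(-0.1642, 0.7788) = -11.908°.
λ₂ = 67.895° − 11.908° = 55.99°.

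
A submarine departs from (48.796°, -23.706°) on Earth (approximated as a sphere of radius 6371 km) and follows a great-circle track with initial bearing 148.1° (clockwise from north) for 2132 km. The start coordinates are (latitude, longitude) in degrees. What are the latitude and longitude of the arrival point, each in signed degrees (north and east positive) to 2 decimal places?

31.80°, -11.92°

Angular distance δ = d/R = 2132/6371 = 0.33464 rad; initial bearing θ = 2.5848 rad.
sin φ₂ = sin φ₁ cos δ + cos φ₁ sin δ cos θ = (0.7524)(0.9445) + (0.6587)(0.3284)(-0.8490) = 0.5270, so φ₂ = 31.80°.
Δλ = atan2(sin θ sin δ cos φ₁, cos δ − sin φ₁ sin φ₂) = atan2(0.1143, 0.5481) = 11.783°.
λ₂ = -23.706° + 11.783° = -11.92°.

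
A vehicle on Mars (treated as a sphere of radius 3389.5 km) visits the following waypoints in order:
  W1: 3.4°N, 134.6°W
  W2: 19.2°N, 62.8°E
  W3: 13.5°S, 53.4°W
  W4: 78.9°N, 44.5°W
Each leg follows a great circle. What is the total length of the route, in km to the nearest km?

21475 km

Leg W1→W2: central angle 2.6468 rad, distance 8971.4 km.
Leg W2→W3: central angle 2.0740 rad, distance 7029.7 km.
Leg W3→W4: central angle 1.6149 rad, distance 5473.8 km.
Total: 8971.4 + 7029.7 + 5473.8 ≈ 21475 km.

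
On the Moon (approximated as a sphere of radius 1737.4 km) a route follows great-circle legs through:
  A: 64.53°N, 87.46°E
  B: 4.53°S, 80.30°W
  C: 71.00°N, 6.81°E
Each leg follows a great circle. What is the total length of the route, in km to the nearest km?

Leg A→B: central angle 2.0832 rad, distance 3619.3 km.
Leg B→C: central angle 1.6291 rad, distance 2830.5 km.
Total: 3619.3 + 2830.5 ≈ 6450 km.

6450 km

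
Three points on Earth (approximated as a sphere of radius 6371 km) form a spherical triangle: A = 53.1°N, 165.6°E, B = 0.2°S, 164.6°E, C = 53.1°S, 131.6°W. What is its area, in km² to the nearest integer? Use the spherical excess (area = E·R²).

24891669 km²

Side lengths (central angles): a = 1.2996, b = 2.0654, c = 0.9304 rad; semiperimeter s = 2.1477.
By l'Huilier's theorem, tan(E/4) = √[tan(s/2) tan((s−a)/2) tan((s−b)/2) tan((s−c)/2)], giving spherical excess E = 0.6133 rad.
Area = E·R² = 0.6133 × (6371)² ≈ 24891669 km².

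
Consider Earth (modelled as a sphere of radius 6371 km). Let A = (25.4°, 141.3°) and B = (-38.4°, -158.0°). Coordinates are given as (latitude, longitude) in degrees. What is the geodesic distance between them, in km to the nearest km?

9497 km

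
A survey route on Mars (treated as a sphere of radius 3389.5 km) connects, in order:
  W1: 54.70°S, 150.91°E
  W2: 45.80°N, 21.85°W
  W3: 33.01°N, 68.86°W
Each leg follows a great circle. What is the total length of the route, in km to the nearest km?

Leg W1→W2: central angle 2.9667 rad, distance 10055.7 km.
Leg W2→W3: central angle 0.6613 rad, distance 2241.4 km.
Total: 10055.7 + 2241.4 ≈ 12297 km.

12297 km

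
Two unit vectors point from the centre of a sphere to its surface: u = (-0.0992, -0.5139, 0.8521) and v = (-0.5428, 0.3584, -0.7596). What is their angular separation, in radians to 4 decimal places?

2.4616 rad

u·v = -0.7776; |u| = 1.0000, |v| = 1.0000.
cos θ = (u·v)/(|u||v|) = -0.7776, so θ = 2.4616 rad.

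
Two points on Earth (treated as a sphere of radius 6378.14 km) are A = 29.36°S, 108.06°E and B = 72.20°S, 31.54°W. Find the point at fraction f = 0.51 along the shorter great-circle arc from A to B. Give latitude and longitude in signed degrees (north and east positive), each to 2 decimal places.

Central angle δ = 1.3037 rad. Interpolating on the sphere with fraction f = 0.51:
P = [sin((1−f)δ)·A + sin(fδ)·B] / sin δ = 0.6182·A + 0.6397·B in Cartesian coordinates,
giving P = (-0.0004, 0.4099, -0.9121), i.e. latitude -65.80°, longitude 90.05°.

-65.80°, 90.05°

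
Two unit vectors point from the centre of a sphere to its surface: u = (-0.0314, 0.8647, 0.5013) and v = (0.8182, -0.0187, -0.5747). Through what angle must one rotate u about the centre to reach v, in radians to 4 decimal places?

1.9070 rad

u·v = -0.3300; |u| = 1.0000, |v| = 1.0000.
cos θ = (u·v)/(|u||v|) = -0.3299, so θ = 1.9070 rad.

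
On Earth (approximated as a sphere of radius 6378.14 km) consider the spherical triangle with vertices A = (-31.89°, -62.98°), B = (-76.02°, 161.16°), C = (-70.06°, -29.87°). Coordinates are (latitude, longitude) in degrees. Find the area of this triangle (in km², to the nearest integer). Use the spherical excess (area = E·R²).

Side lengths (central angles): a = 0.5893, b = 0.7390, c = 1.1967 rad; semiperimeter s = 1.2625.
By l'Huilier's theorem, tan(E/4) = √[tan(s/2) tan((s−a)/2) tan((s−b)/2) tan((s−c)/2)], giving spherical excess E = 0.1898 rad.
Area = E·R² = 0.1898 × (6378.14)² ≈ 7720751 km².

7720751 km²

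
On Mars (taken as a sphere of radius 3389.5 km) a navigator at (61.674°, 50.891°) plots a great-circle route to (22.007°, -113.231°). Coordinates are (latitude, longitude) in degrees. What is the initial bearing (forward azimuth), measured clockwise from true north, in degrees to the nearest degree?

With φ₁ = 1.0764, φ₂ = 0.3841, Δλ = -2.8645 rad, the forward-azimuth formula gives
θ = atan2( sin Δλ cos φ₂ , cos φ₁ sin φ₂ − sin φ₁ cos φ₂ cos Δλ ) = atan2(-0.2537, 0.9628) = -14.76°.
Adding 360° brings this into [0°, 360°): 345°.

345°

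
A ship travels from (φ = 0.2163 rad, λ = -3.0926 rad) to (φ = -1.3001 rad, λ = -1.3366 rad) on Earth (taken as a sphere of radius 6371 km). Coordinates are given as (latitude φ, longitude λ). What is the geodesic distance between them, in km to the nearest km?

11650 km

In radians: φ₁ = 0.2163, φ₂ = -1.3001, Δλ = 100.611° = 1.7560 rad.
cos c = sin φ₁ sin φ₂ + cos φ₁ cos φ₂ cos Δλ = (0.2146)(-0.9636) + (0.9767)(0.2674)(-0.1841) = -0.25490,
so c = arccos(-0.25490) = 1.82854 rad.
Distance = R·c = 6371 × 1.8285 ≈ 11650 km.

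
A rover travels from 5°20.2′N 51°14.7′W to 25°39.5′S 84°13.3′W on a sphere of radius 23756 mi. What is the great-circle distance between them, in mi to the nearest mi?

With latitudes φ₁ = 5.337°, φ₂ = -25.658° and longitude difference Δλ = -32.977°:
Haversine: a = sin²(Δφ/2) + cos φ₁ cos φ₂ sin²(Δλ/2) = 0.0714 + (0.9957)(0.9014)(0.0806) = 0.14369.
Central angle c = 2·arcsin(√a) = 0.77757 rad.
Distance = R·c = 23756 × 0.7776 ≈ 18472 mi.

18472 mi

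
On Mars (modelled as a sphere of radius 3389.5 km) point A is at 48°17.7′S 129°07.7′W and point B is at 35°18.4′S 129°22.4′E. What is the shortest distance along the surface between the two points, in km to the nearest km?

4208 km

Let φ₁ = -0.8429 rad, φ₂ = -0.6162 rad, and Δλ = -1.7715 rad.
Haversine: a = sin²(Δφ/2) + cos φ₁ cos φ₂ sin²(Δλ/2) = 0.0128 + (0.6653)(0.8161)(0.5997) = 0.33837.
Central angle c = 2·arcsin(√a) = 1.24162 rad.
Distance = R·c = 3389.5 × 1.2416 ≈ 4208 km.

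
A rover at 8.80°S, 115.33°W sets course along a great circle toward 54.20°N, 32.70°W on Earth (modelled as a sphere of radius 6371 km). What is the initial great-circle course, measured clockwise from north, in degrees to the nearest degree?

With φ₁ = -0.1536, φ₂ = 0.9460, Δλ = 1.4422 rad, the forward-azimuth formula gives
θ = atan2( sin Δλ cos φ₂ , cos φ₁ sin φ₂ − sin φ₁ cos φ₂ cos Δλ ) = atan2(0.5801, 0.8130) = 35.51°.
So the initial bearing is 36°.

36°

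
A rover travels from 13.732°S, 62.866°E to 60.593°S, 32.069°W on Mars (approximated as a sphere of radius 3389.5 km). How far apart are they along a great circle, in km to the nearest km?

In radians: φ₁ = -0.2397, φ₂ = -1.0575, Δλ = -94.935° = -1.6569 rad.
cos c = sin φ₁ sin φ₂ + cos φ₁ cos φ₂ cos Δλ = (-0.2374)(-0.8712) + (0.9714)(0.4910)(-0.0860) = 0.16576,
so c = arccos(0.16576) = 1.40426 rad.
Distance = R·c = 3389.5 × 1.4043 ≈ 4760 km.

4760 km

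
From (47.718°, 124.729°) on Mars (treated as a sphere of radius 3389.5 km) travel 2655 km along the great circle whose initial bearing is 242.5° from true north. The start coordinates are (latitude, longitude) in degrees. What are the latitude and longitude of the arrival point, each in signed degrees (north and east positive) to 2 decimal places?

Angular distance δ = d/R = 2655/3389.5 = 0.78330 rad; initial bearing θ = 4.2324 rad.
sin φ₂ = sin φ₁ cos δ + cos φ₁ sin δ cos θ = (0.7398)(0.7086) + (0.6728)(0.7056)(-0.4617) = 0.3050, so φ₂ = 17.76°.
Δλ = atan2(sin θ sin δ cos φ₁, cos δ − sin φ₁ sin φ₂) = atan2(-0.4211, 0.4829) = -41.088°.
λ₂ = 124.729° − 41.088° = 83.64°.

17.76°, 83.64°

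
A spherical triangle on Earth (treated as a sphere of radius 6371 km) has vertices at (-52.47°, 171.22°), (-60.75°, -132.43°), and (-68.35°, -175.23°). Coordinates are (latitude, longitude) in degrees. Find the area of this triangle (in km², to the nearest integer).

Side lengths (central angles): a = 0.3386, b = 0.2992, c = 0.5417 rad; semiperimeter s = 0.5897.
By l'Huilier's theorem, tan(E/4) = √[tan(s/2) tan((s−a)/2) tan((s−b)/2) tan((s−c)/2)], giving spherical excess E = 0.0464 rad.
Area = E·R² = 0.0464 × (6371)² ≈ 1885050 km².

1885050 km²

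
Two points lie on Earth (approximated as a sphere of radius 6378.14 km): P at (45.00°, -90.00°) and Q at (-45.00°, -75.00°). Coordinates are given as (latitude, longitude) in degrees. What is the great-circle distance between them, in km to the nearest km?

With latitudes φ₁ = 45.000°, φ₂ = -45.000° and longitude difference Δλ = 15.000°:
cos c = sin φ₁ sin φ₂ + cos φ₁ cos φ₂ cos Δλ = (0.7071)(-0.7071) + (0.7071)(0.7071)(0.9659) = -0.01704,
so c = arccos(-0.01704) = 1.58783 rad.
Distance = R·c = 6378.14 × 1.5878 ≈ 10127 km.

10127 km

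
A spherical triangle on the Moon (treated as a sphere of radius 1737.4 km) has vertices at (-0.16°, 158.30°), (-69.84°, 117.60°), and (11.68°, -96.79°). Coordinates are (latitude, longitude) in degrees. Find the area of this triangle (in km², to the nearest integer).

Side lengths (central angles): a = 2.0585, b = 1.8261, c = 1.3037 rad; semiperimeter s = 2.5941.
By l'Huilier's theorem, tan(E/4) = √[tan(s/2) tan((s−a)/2) tan((s−b)/2) tan((s−c)/2)], giving spherical excess E = 1.9967 rad.
Area = E·R² = 1.9967 × (1737.4)² ≈ 6027133 km².

6027133 km²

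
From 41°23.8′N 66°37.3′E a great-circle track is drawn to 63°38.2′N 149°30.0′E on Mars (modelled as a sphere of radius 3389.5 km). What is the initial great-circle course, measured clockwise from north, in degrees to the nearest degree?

With φ₁ = 0.7225, φ₂ = 1.1107, Δλ = 1.4465 rad, the forward-azimuth formula gives
θ = atan2( sin Δλ cos φ₂ , cos φ₁ sin φ₂ − sin φ₁ cos φ₂ cos Δλ ) = atan2(0.4406, 0.6357) = 34.73°.
So the initial bearing is 35°.

35°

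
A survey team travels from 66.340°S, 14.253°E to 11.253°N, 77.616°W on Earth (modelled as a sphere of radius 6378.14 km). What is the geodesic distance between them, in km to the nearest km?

11248 km

With latitudes φ₁ = -66.340°, φ₂ = 11.253° and longitude difference Δλ = -91.869°:
Haversine: a = sin²(Δφ/2) + cos φ₁ cos φ₂ sin²(Δλ/2) = 0.3926 + (0.4013)(0.9808)(0.5163) = 0.59579.
Central angle c = 2·arcsin(√a) = 1.76356 rad.
Distance = R·c = 6378.14 × 1.7636 ≈ 11248 km.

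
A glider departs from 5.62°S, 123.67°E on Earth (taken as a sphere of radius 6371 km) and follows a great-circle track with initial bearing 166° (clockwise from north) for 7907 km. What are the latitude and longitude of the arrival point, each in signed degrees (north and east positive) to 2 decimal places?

Angular distance δ = d/R = 7907/6371 = 1.24109 rad; initial bearing θ = 2.8972 rad.
sin φ₂ = sin φ₁ cos δ + cos φ₁ sin δ cos θ = (-0.0979)(0.3238) + (0.9952)(0.9461)(-0.9703) = -0.9453, so φ₂ = -70.97°.
Δλ = atan2(sin θ sin δ cos φ₁, cos δ − sin φ₁ sin φ₂) = atan2(0.2278, 0.2312) = 44.576°.
λ₂ = 123.670° + 44.576° = 168.25°.

-70.97°, 168.25°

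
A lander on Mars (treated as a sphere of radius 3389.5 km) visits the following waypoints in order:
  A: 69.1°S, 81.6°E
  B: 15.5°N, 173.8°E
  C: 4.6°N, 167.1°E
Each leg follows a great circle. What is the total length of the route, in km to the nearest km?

6979 km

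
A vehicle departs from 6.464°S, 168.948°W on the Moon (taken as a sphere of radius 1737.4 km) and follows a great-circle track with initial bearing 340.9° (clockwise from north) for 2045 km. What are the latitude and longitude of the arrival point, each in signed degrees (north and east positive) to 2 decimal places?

55.48°, 158.83°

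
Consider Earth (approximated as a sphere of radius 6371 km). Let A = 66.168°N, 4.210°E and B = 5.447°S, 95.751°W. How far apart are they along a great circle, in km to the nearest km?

11008 km

In radians: φ₁ = 1.1548, φ₂ = -0.0951, Δλ = -99.961° = -1.7446 rad.
Haversine: a = sin²(Δφ/2) + cos φ₁ cos φ₂ sin²(Δλ/2) = 0.3423 + (0.4041)(0.9955)(0.5865) = 0.57820.
Central angle c = 2·arcsin(√a) = 1.72785 rad.
Distance = R·c = 6371 × 1.7278 ≈ 11008 km.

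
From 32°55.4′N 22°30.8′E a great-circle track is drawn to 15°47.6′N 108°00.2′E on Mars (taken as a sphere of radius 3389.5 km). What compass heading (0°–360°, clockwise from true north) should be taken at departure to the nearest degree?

79°

Δλ = 85.490° = 1.4921 rad.
y = sin Δλ · cos φ₂ = (0.9969)(0.9622) = 0.9593
x = cos φ₁ sin φ₂ − sin φ₁ cos φ₂ cos Δλ = (0.8394)(0.2722) − (0.5435)(0.9622)(0.0786) = 0.1873
θ = atan2(y, x) = 78.95°, so the bearing is 79°.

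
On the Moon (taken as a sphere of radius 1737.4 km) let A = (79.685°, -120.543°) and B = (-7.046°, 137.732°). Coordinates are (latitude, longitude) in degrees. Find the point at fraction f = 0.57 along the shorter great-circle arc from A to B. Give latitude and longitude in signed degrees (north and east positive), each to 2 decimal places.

Central angle δ = 1.7282 rad. Interpolating on the sphere with fraction f = 0.57:
P = [sin((1−f)δ)·A + sin(fδ)·B] / sin δ = 0.6851·A + 0.8438·B in Cartesian coordinates,
giving P = (-0.6820, 0.4576, 0.5705), i.e. latitude 34.79°, longitude 146.14°.

34.79°, 146.14°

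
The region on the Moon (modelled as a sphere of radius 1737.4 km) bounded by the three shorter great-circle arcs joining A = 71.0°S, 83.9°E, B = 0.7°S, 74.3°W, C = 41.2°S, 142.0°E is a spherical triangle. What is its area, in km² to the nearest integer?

Side lengths (central angles): a = 2.2122, b = 0.7193, c = 1.8658 rad; semiperimeter s = 2.3986.
By l'Huilier's theorem, tan(E/4) = √[tan(s/2) tan((s−a)/2) tan((s−b)/2) tan((s−c)/2)], giving spherical excess E = 1.0557 rad.
Area = E·R² = 1.0557 × (1737.4)² ≈ 3186783 km².

3186783 km²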